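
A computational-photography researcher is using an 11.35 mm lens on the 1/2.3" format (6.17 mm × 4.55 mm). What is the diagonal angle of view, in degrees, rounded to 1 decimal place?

Sensor diagonal = √(6.17² + 4.55²) = √58.7714 ≈ 7.6663 mm.
Angle of view α = 2·arctan(d/2f) with d = 7.6663 mm and f = 11.35 mm.
d/2f = 0.33772; arctan(0.33772) ≈ 18.6609°, so α ≈ 37.3217°.

37.3°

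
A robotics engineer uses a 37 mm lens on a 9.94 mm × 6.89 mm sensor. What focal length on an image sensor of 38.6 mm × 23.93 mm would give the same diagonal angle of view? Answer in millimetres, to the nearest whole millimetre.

Sensor diagonal = √(9.94² + 6.89²) = √146.2757 ≈ 12.0944 mm.
Sensor diagonal = √(38.6² + 23.93²) = √2062.6049 ≈ 45.4159 mm.
Equal angle of view means equal diagonal/f ratio, so f₂ = f₁ · (diagonal₂/diagonal₁) = 37 × 45.4159/12.0944.
f₂ = 37 × 3.75510 ≈ 138.939 mm.

139 mm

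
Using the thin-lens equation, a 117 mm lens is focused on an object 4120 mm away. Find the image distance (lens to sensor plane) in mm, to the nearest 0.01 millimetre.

120.42 mm

1/dᵢ = 1/f − 1/dₒ = 1/117 − 1/4120 = 0.0083043 mm⁻¹.
dᵢ = 1/0.0083043 ≈ 120.4197 mm.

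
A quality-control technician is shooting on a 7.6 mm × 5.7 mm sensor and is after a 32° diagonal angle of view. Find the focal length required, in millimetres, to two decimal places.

Sensor diagonal = √(7.6² + 5.7²) = √90.2500 ≈ 9.5000 mm.
From α = 2·arctan(d/2f) we get f = d / (2·tan(α/2)).
With d = 9.5000 mm and α/2 = 16°, tan(α/2) ≈ 0.28675, so f ≈ 9.5000 / 0.57349 ≈ 16.5652 mm.

16.57 mm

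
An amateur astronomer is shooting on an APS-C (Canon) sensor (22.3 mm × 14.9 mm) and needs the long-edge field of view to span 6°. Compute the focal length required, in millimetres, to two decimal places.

212.75 mm

From α = 2·arctan(w/2f) we get f = w / (2·tan(α/2)).
With w = 22.3 mm and α/2 = 3°, tan(α/2) ≈ 0.05241, so f ≈ 22.3 / 0.10482 ≈ 212.7547 mm.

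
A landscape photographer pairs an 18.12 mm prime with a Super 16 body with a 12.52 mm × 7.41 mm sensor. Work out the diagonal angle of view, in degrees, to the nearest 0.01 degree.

Sensor diagonal = √(12.52² + 7.41²) = √211.6585 ≈ 14.5485 mm.
Angle of view α = 2·arctan(d/2f) with d = 14.5485 mm and f = 18.12 mm.
d/2f = 0.40145; arctan(0.40145) ≈ 21.8729°, so α ≈ 43.7458°.

43.75°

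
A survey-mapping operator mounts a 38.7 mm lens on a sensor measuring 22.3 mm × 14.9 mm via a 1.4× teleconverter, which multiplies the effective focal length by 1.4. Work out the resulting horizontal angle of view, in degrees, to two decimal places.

23.26°

Effective focal length f = 38.7 × 1.4 = 54.18 mm.
α = 2·arctan(22.3 / (2 × 54.18)) = 2·arctan(0.20580) ≈ 23.2577°.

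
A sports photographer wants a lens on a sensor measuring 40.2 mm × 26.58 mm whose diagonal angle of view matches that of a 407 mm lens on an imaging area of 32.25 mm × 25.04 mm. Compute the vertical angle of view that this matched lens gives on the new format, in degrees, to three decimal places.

3.169°

Sensor diagonal = √(32.25² + 25.04²) = √1667.0641 ≈ 40.8297 mm.
Sensor diagonal = √(40.2² + 26.58²) = √2322.5364 ≈ 48.1927 mm.
Equal diagonal AOV ⇒ f₂ = f₁ · 48.1927/40.8297 = 407 × 1.18033 ≈ 480.3962 mm.
Vertical AOV on the new format = 2·arctan(26.58 / (2 × 480.3962)) = 2·arctan(0.02766) ≈ 3.1693°.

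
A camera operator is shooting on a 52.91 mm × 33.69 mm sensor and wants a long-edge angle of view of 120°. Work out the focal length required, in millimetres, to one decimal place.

15.3 mm

From α = 2·arctan(w/2f) we get f = w / (2·tan(α/2)).
With w = 52.91 mm and α/2 = 60°, tan(α/2) ≈ 1.73205, so f ≈ 52.91 / 3.46410 ≈ 15.2738 mm.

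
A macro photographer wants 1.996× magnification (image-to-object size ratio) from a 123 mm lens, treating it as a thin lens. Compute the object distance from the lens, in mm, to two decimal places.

With m = dᵢ/dₒ and 1/f = 1/dₒ + 1/dᵢ, substituting dᵢ = m·dₒ gives 1/f = (1 + 1/m)/dₒ, hence dₒ = f·(1 + 1/m).
dₒ = 123 × (1 + 1/1.996) = 123 × 1.50100 ≈ 184.623 mm.

184.62 mm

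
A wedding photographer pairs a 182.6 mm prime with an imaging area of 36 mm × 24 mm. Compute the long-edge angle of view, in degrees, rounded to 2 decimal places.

Angle of view α = 2·arctan(w/2f) with w = 36 mm and f = 182.6 mm.
w/2f = 0.09858; arctan(0.09858) ≈ 5.6298°, so α ≈ 11.2596°.

11.26°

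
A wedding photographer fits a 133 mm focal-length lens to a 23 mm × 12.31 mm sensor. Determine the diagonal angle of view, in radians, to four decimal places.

0.1955 rad

Sensor diagonal = √(23² + 12.31²) = √680.5361 ≈ 26.0871 mm.
Angle of view α = 2·arctan(d/2f) with d = 26.0871 mm and f = 133 mm.
d/2f = 0.09807; arctan(0.09807) ≈ 0.0978 rad, so α ≈ 0.1955 rad.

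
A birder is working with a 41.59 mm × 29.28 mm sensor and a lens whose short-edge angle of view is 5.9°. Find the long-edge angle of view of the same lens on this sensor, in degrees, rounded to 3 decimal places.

8.373°

From the short-edge AOV: f = 29.28 / (2·tan(2.95°)) = 29.28 / 0.10307 ≈ 284.0911 mm.
Long-edge AOV = 2·arctan(41.59 / (2 × 284.0911)) = 2·arctan(0.07320) ≈ 8.3730°.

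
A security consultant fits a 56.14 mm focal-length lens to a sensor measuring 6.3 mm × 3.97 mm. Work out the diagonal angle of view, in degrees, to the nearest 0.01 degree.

Sensor diagonal = √(6.3² + 3.97²) = √55.4509 ≈ 7.4465 mm.
Angle of view α = 2·arctan(d/2f) with d = 7.4465 mm and f = 56.14 mm.
d/2f = 0.06632; arctan(0.06632) ≈ 3.7944°, so α ≈ 7.5887°.

7.59°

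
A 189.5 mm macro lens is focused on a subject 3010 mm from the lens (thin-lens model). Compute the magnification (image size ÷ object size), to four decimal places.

Thin lens: 1/f = 1/dₒ + 1/dᵢ → 1/dᵢ = 1/189.5 − 1/3010 = 0.0049448 mm⁻¹, so dᵢ ≈ 202.2319 mm.
Magnification m = dᵢ/dₒ = 202.2319/3010 ≈ 0.06719.

0.0672×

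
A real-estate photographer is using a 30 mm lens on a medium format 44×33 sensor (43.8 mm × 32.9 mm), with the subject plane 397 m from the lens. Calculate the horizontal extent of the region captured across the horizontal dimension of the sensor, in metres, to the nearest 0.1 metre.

dₒ: 397 m = 397000 mm.
Similar triangles through the lens centre give W/dₒ = w/dᵢ; with 1/f = 1/dₒ + 1/dᵢ this gives W = w·(dₒ − f)/f.
W = 43.8 mm × (397000 − 30) / 30 = 43.8 × 13232.3333 ≈ 579576.200 mm = 579.576 m.

579.6 m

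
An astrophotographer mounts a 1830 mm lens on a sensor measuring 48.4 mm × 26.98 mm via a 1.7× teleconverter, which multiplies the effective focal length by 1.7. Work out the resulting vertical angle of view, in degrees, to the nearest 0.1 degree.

Effective focal length f = 1830 × 1.7 = 3111 mm.
α = 2·arctan(26.98 / (2 × 3111)) = 2·arctan(0.00434) ≈ 0.4969°.

0.5°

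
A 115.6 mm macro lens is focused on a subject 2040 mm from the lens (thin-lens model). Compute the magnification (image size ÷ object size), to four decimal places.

Thin lens: 1/f = 1/dₒ + 1/dᵢ → 1/dᵢ = 1/115.6 − 1/2040 = 0.0081603 mm⁻¹, so dᵢ ≈ 122.5442 mm.
Magnification m = dᵢ/dₒ = 122.5442/2040 ≈ 0.06007.

0.0601×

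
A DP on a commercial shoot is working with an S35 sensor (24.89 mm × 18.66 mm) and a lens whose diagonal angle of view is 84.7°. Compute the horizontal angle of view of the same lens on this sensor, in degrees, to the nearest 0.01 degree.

Sensor diagonal = √(24.89² + 18.66²) = √967.7077 ≈ 31.1080 mm.
From the diagonal AOV: f = 31.1080 / (2·tan(42.35°)) = 31.1080 / 1.82305 ≈ 17.0637 mm.
Horizontal AOV = 2·arctan(24.89 / (2 × 17.0637)) = 2·arctan(0.72933) ≈ 72.2085°.

72.21°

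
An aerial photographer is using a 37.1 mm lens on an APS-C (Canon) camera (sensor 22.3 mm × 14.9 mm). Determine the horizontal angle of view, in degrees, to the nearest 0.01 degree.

33.46°

Angle of view α = 2·arctan(w/2f) with w = 22.3 mm and f = 37.1 mm.
w/2f = 0.30054; arctan(0.30054) ≈ 16.7276°, so α ≈ 33.4552°.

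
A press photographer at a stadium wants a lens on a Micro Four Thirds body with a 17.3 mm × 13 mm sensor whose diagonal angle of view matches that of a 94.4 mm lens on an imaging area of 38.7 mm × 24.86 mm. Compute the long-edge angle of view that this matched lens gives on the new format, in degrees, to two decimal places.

22.04°

Sensor diagonal = √(38.7² + 24.86²) = √2115.7096 ≈ 45.9968 mm.
Sensor diagonal = √(17.3² + 13²) = √468.2900 ≈ 21.6400 mm.
Equal diagonal AOV ⇒ f₂ = f₁ · 21.6400/45.9968 = 94.4 × 0.47047 ≈ 44.4121 mm.
Long-edge AOV on the new format = 2·arctan(17.3 / (2 × 44.4121)) = 2·arctan(0.19477) ≈ 22.0427°.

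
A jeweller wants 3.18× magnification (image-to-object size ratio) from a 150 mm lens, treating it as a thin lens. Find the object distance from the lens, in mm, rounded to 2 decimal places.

With m = dᵢ/dₒ and 1/f = 1/dₒ + 1/dᵢ, substituting dᵢ = m·dₒ gives 1/f = (1 + 1/m)/dₒ, hence dₒ = f·(1 + 1/m).
dₒ = 150 × (1 + 1/3.18) = 150 × 1.31447 ≈ 197.170 mm.

197.17 mm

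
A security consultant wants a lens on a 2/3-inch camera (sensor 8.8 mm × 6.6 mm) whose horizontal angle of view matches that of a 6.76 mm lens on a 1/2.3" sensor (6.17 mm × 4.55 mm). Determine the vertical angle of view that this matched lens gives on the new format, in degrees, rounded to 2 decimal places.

Equal horizontal AOV ⇒ f₂ = f₁ · 8.8/6.17 = 6.76 × 1.42626 ≈ 9.6415 mm.
Vertical AOV on the new format = 2·arctan(6.6 / (2 × 9.6415)) = 2·arctan(0.34227) ≈ 37.7891°.

37.79°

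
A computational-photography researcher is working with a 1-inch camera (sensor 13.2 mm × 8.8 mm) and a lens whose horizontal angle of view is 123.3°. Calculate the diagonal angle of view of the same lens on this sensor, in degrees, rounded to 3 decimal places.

From the horizontal AOV: f = 13.2 / (2·tan(61.65°)) = 13.2 / 3.70665 ≈ 3.5612 mm.
Sensor diagonal = √(13.2² + 8.8²) = √251.6800 ≈ 15.8644 mm.
Diagonal AOV = 2·arctan(15.8644 / (2 × 3.5612)) = 2·arctan(2.22742) ≈ 131.6446°.

131.645°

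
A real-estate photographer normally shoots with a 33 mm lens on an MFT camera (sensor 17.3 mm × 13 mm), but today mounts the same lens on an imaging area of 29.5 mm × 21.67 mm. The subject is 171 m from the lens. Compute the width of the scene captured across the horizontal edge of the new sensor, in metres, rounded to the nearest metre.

The focal length stays 33 mm; the relevant sensor dimension is now w = 29.5 mm. Object distance dₒ = 171 m = 171000 mm.
Thin-lens field width W = w·(dₒ − f)/f = 29.5 × (171000 − 33)/33 ≈ 152834.136 mm = 152.834 m.

153 m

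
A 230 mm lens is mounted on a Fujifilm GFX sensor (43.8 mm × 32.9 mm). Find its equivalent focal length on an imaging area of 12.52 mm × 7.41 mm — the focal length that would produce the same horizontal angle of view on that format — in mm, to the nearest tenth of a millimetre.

Equal angle of view means equal width/f ratio, so f₂ = f₁ · (width₂/width₁) = 230 × 12.52/43.8.
f₂ = 230 × 0.28584 ≈ 65.744 mm.

65.7 mm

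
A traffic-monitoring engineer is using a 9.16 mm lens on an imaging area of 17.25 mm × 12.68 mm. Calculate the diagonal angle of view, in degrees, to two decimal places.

98.89°

Sensor diagonal = √(17.25² + 12.68²) = √458.3449 ≈ 21.4090 mm.
Angle of view α = 2·arctan(d/2f) with d = 21.4090 mm and f = 9.16 mm.
d/2f = 1.16861; arctan(1.16861) ≈ 49.4459°, so α ≈ 98.8918°.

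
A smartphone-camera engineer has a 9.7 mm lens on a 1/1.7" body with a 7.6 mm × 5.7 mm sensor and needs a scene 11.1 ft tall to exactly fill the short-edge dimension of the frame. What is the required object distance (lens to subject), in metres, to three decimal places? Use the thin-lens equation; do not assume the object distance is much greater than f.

W: 11.1 ft × 304.8 mm/ft = 3383.28 mm.
Magnification m = h/W = dᵢ/dₒ; combined with 1/f = 1/dₒ + 1/dᵢ this gives dₒ = f·(1 + W/h).
dₒ = 9.7 mm × (1 + 3383.28/5.7) = 9.7 × 594.5579 ≈ 5767.211 mm = 5.76721 m.

5.767 m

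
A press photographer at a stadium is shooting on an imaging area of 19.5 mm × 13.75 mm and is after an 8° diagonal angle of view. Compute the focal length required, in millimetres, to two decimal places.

170.61 mm

Sensor diagonal = √(19.5² + 13.75²) = √569.3125 ≈ 23.8603 mm.
From α = 2·arctan(d/2f) we get f = d / (2·tan(α/2)).
With d = 23.8603 mm and α/2 = 4°, tan(α/2) ≈ 0.06993, so f ≈ 23.8603 / 0.13985 ≈ 170.6089 mm.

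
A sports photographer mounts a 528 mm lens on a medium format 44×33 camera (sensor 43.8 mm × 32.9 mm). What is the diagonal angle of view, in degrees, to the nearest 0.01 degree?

Sensor diagonal = √(43.8² + 32.9²) = √3000.8500 ≈ 54.7800 mm.
Angle of view α = 2·arctan(d/2f) with d = 54.7800 mm and f = 528 mm.
d/2f = 0.05188; arctan(0.05188) ≈ 2.9696°, so α ≈ 5.9391°.

5.94°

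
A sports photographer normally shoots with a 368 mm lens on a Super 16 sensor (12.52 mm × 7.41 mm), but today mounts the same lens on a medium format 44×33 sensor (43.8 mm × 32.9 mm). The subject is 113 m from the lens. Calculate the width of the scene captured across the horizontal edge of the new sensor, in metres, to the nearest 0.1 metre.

13.4 m

The focal length stays 368 mm; the relevant sensor dimension is now w = 43.8 mm. Object distance dₒ = 113 m = 113000 mm.
Thin-lens field width W = w·(dₒ − f)/f = 43.8 × (113000 − 368)/368 ≈ 13405.657 mm = 13.4057 m.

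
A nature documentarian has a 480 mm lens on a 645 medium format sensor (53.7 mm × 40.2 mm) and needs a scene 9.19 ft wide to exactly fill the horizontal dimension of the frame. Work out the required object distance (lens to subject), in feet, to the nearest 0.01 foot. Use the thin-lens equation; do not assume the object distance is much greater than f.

83.72 ft

W: 9.19 ft × 304.8 mm/ft = 2801.11 mm.
Magnification m = w/W = dᵢ/dₒ; combined with 1/f = 1/dₒ + 1/dᵢ this gives dₒ = f·(1 + W/w).
dₒ = 480 mm × (1 + 2801.11/53.7) = 480 × 53.1622 ≈ 25517.872 mm = 25517.872/304.8 ft = 83.7201 ft.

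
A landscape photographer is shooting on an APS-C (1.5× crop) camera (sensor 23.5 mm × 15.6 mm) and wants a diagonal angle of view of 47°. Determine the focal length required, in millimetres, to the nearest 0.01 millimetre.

32.44 mm

Sensor diagonal = √(23.5² + 15.6²) = √795.6100 ≈ 28.2066 mm.
From α = 2·arctan(d/2f) we get f = d / (2·tan(α/2)).
With d = 28.2066 mm and α/2 = 23.5°, tan(α/2) ≈ 0.43481, so f ≈ 28.2066 / 0.86962 ≈ 32.4353 mm.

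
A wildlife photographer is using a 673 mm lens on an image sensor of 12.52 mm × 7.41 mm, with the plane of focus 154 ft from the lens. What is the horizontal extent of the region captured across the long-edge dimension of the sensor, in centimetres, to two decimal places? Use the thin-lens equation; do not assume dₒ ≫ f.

86.07 cm

dₒ: 154 ft × 304.8 mm/ft = 46939.20 mm.
Similar triangles through the lens centre give W/dₒ = w/dᵢ; with 1/f = 1/dₒ + 1/dᵢ this gives W = w·(dₒ − f)/f.
W = 12.52 mm × (46939.2 − 673) / 673 = 12.52 × 68.7462 ≈ 860.703 mm = 86.0703 cm.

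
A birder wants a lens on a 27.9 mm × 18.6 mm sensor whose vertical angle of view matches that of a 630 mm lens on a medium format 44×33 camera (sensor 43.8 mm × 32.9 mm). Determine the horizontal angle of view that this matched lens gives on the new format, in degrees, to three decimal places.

4.486°

Equal vertical AOV ⇒ f₂ = f₁ · 18.6/32.9 = 630 × 0.56535 ≈ 356.1702 mm.
Horizontal AOV on the new format = 2·arctan(27.9 / (2 × 356.1702)) = 2·arctan(0.03917) ≈ 4.4859°.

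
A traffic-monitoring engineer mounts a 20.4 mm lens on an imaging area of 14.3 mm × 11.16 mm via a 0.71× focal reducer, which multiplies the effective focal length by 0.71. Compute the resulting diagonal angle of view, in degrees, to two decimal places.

Effective focal length f = 20.4 × 0.71 = 14.484 mm.
Sensor diagonal = √(14.3² + 11.16²) = √329.0356 ≈ 18.1393 mm.
α = 2·arctan(18.139 / (2 × 14.484)) = 2·arctan(0.62619) ≈ 64.1084°.

64.11°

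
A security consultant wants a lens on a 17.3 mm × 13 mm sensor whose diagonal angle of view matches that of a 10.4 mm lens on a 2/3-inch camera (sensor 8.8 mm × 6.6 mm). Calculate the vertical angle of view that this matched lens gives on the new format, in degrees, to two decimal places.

35.25°

Sensor diagonal = √(8.8² + 6.6²) = √121.0000 ≈ 11.0000 mm.
Sensor diagonal = √(17.3² + 13²) = √468.2900 ≈ 21.6400 mm.
Equal diagonal AOV ⇒ f₂ = f₁ · 21.6400/11.0000 = 10.4 × 1.96727 ≈ 20.4596 mm.
Vertical AOV on the new format = 2·arctan(13 / (2 × 20.4596)) = 2·arctan(0.31770) ≈ 35.2500°.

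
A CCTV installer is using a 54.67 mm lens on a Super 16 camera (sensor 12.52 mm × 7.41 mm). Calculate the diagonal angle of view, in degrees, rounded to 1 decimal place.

Sensor diagonal = √(12.52² + 7.41²) = √211.6585 ≈ 14.5485 mm.
Angle of view α = 2·arctan(d/2f) with d = 14.5485 mm and f = 54.67 mm.
d/2f = 0.13306; arctan(0.13306) ≈ 7.5791°, so α ≈ 15.1582°.

15.2°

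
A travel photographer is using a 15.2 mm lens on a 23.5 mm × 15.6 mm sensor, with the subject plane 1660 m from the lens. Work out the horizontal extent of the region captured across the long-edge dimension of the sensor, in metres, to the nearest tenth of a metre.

dₒ: 1660 m = 1.66e+06 mm.
Similar triangles through the lens centre give W/dₒ = w/dᵢ; with 1/f = 1/dₒ + 1/dᵢ this gives W = w·(dₒ − f)/f.
W = 23.5 mm × (1.66e+06 − 15.2) / 15.2 = 23.5 × 109209.5263 ≈ 2566423.868 mm = 2566.42 m.

2566.4 m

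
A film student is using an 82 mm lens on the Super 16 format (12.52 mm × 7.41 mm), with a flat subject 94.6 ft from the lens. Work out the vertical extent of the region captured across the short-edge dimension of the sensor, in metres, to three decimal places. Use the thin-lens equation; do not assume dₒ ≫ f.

2.598 m

dₒ: 94.6 ft × 304.8 mm/ft = 28834.08 mm.
Similar triangles through the lens centre give W/dₒ = h/dᵢ; with 1/f = 1/dₒ + 1/dᵢ this gives W = h·(dₒ − f)/f.
W = 7.41 mm × (28834.1 − 82) / 82 = 7.41 × 350.6351 ≈ 2598.206 mm = 2.59821 m.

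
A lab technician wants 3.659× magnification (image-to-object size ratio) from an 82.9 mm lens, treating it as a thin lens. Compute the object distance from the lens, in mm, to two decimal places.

105.56 mm

With m = dᵢ/dₒ and 1/f = 1/dₒ + 1/dᵢ, substituting dᵢ = m·dₒ gives 1/f = (1 + 1/m)/dₒ, hence dₒ = f·(1 + 1/m).
dₒ = 82.9 × (1 + 1/3.659) = 82.9 × 1.27330 ≈ 105.556 mm.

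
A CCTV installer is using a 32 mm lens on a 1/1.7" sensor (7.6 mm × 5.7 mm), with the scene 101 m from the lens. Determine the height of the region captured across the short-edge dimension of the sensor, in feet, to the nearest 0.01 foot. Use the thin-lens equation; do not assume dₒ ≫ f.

dₒ: 101 m = 101000 mm.
Similar triangles through the lens centre give W/dₒ = h/dᵢ; with 1/f = 1/dₒ + 1/dᵢ this gives W = h·(dₒ − f)/f.
W = 5.7 mm × (101000 − 32) / 32 = 5.7 × 3155.2500 ≈ 17984.925 mm = 17984.925/304.8 ft = 59.0057 ft.

59.01 ft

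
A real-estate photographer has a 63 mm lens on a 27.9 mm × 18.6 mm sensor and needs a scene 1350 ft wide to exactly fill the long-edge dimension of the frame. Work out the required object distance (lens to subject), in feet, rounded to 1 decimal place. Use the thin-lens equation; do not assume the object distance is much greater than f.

3048.6 ft

W: 1350 ft × 304.8 mm/ft = 411479.99 mm.
Magnification m = w/W = dᵢ/dₒ; combined with 1/f = 1/dₒ + 1/dᵢ this gives dₒ = f·(1 + W/w).
dₒ = 63 mm × (1 + 411480/27.9) = 63 × 14749.3866 ≈ 929211.357 mm = 929211.357/304.8 ft = 3048.59 ft.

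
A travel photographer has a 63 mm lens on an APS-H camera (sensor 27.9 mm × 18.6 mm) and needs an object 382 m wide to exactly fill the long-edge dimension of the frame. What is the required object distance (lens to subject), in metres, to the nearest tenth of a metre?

862.6 m

W: 382 m = 382000 mm.
Magnification m = w/W = dᵢ/dₒ; combined with 1/f = 1/dₒ + 1/dᵢ this gives dₒ = f·(1 + W/w).
dₒ = 63 mm × (1 + 382000/27.9) = 63 × 13692.7563 ≈ 862643.645 mm = 862.644 m.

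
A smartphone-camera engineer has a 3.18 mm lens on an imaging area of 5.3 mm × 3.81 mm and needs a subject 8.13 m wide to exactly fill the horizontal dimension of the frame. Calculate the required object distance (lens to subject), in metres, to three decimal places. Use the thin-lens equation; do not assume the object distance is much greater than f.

4.881 m

W: 8.13 m = 8130 mm.
Magnification m = w/W = dᵢ/dₒ; combined with 1/f = 1/dₒ + 1/dᵢ this gives dₒ = f·(1 + W/w).
dₒ = 3.18 mm × (1 + 8130/5.3) = 3.18 × 1534.9623 ≈ 4881.180 mm = 4.88118 m.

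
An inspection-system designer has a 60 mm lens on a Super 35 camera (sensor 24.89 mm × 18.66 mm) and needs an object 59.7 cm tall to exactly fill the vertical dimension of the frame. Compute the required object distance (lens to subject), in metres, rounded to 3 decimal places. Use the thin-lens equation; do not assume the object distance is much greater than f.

W: 59.7 cm = 597 mm.
Magnification m = h/W = dᵢ/dₒ; combined with 1/f = 1/dₒ + 1/dᵢ this gives dₒ = f·(1 + W/h).
dₒ = 60 mm × (1 + 597/18.66) = 60 × 32.9936 ≈ 1979.614 mm = 1.97961 m.

1.980 m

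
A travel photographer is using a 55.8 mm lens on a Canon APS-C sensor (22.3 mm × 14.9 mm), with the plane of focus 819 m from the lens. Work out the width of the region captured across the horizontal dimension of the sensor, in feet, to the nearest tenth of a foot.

dₒ: 819 m = 819000 mm.
Similar triangles through the lens centre give W/dₒ = w/dᵢ; with 1/f = 1/dₒ + 1/dᵢ this gives W = w·(dₒ − f)/f.
W = 22.3 mm × (819000 − 55.8) / 55.8 = 22.3 × 14676.4194 ≈ 327284.152 mm = 327284.152/304.8 ft = 1073.77 ft.

1073.8 ft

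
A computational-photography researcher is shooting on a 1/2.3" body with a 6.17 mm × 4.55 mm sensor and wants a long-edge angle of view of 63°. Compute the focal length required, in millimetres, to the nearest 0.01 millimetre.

From α = 2·arctan(w/2f) we get f = w / (2·tan(α/2)).
With w = 6.17 mm and α/2 = 31.5°, tan(α/2) ≈ 0.61280, so f ≈ 6.17 / 1.22560 ≈ 5.0343 mm.

5.03 mm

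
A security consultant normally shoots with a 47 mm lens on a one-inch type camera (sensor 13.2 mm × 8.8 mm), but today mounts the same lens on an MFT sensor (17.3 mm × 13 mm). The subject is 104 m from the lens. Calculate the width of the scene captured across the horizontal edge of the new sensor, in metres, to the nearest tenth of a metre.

38.3 m

The focal length stays 47 mm; the relevant sensor dimension is now w = 17.3 mm. Object distance dₒ = 104 m = 104000 mm.
Thin-lens field width W = w·(dₒ − f)/f = 17.3 × (104000 − 47)/47 ≈ 38263.551 mm = 38.2636 m.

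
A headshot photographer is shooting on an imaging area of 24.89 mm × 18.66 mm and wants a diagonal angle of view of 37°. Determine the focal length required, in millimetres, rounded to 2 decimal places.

Sensor diagonal = √(24.89² + 18.66²) = √967.7077 ≈ 31.1080 mm.
From α = 2·arctan(d/2f) we get f = d / (2·tan(α/2)).
With d = 31.1080 mm and α/2 = 18.5°, tan(α/2) ≈ 0.33460, so f ≈ 31.1080 / 0.66919 ≈ 46.4860 mm.

46.49 mm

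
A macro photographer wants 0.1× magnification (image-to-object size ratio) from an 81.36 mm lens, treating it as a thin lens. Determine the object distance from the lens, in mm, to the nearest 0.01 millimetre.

With m = dᵢ/dₒ and 1/f = 1/dₒ + 1/dᵢ, substituting dᵢ = m·dₒ gives 1/f = (1 + 1/m)/dₒ, hence dₒ = f·(1 + 1/m).
dₒ = 81.36 × (1 + 1/0.1) = 81.36 × 11.00000 ≈ 894.960 mm.

894.96 mm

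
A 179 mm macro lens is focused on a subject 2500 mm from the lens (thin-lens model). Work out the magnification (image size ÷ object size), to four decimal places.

0.0771×

Thin lens: 1/f = 1/dₒ + 1/dᵢ → 1/dᵢ = 1/179 − 1/2500 = 0.0051866 mm⁻¹, so dᵢ ≈ 192.8048 mm.
Magnification m = dᵢ/dₒ = 192.8048/2500 ≈ 0.07712.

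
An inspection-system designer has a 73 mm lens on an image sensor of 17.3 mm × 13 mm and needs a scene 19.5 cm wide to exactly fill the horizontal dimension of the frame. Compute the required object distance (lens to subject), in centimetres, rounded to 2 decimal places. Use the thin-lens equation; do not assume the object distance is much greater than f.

89.58 cm

W: 19.5 cm = 195 mm.
Magnification m = w/W = dᵢ/dₒ; combined with 1/f = 1/dₒ + 1/dᵢ this gives dₒ = f·(1 + W/w).
dₒ = 73 mm × (1 + 195/17.3) = 73 × 12.2717 ≈ 895.832 mm = 89.5832 cm.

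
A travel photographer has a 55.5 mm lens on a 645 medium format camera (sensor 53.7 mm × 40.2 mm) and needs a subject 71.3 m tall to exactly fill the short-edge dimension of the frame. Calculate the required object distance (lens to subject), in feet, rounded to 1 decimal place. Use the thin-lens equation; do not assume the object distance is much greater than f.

W: 71.3 m = 71300 mm.
Magnification m = h/W = dᵢ/dₒ; combined with 1/f = 1/dₒ + 1/dᵢ this gives dₒ = f·(1 + W/h).
dₒ = 55.5 mm × (1 + 71300/40.2) = 55.5 × 1774.6318 ≈ 98492.067 mm = 98492.067/304.8 ft = 323.137 ft.

323.1 ft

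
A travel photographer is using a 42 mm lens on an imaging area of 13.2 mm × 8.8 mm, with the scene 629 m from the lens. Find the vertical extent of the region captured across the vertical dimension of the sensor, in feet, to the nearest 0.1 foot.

dₒ: 629 m = 629000 mm.
Similar triangles through the lens centre give W/dₒ = h/dᵢ; with 1/f = 1/dₒ + 1/dᵢ this gives W = h·(dₒ − f)/f.
W = 8.8 mm × (629000 − 42) / 42 = 8.8 × 14975.1905 ≈ 131781.676 mm = 131781.676/304.8 ft = 432.355 ft.

432.4 ft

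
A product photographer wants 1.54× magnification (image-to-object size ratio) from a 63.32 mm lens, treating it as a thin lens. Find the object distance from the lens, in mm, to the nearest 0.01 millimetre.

104.44 mm

With m = dᵢ/dₒ and 1/f = 1/dₒ + 1/dᵢ, substituting dᵢ = m·dₒ gives 1/f = (1 + 1/m)/dₒ, hence dₒ = f·(1 + 1/m).
dₒ = 63.32 × (1 + 1/1.54) = 63.32 × 1.64935 ≈ 104.437 mm.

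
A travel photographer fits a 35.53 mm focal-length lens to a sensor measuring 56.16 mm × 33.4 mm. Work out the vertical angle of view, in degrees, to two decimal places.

Angle of view α = 2·arctan(h/2f) with h = 33.4 mm and f = 35.53 mm.
h/2f = 0.47003; arctan(0.47003) ≈ 25.1747°, so α ≈ 50.3494°.

50.35°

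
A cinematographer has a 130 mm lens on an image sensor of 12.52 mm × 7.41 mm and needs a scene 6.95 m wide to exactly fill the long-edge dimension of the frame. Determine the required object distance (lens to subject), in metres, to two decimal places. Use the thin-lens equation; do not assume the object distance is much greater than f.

72.29 m

W: 6.95 m = 6950 mm.
Magnification m = w/W = dᵢ/dₒ; combined with 1/f = 1/dₒ + 1/dᵢ this gives dₒ = f·(1 + W/w).
dₒ = 130 mm × (1 + 6950/12.52) = 130 × 556.1118 ≈ 72294.537 mm = 72.2945 m.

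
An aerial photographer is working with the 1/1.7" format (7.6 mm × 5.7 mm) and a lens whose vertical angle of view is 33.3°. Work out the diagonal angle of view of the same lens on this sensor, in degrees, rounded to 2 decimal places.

52.99°

From the vertical AOV: f = 5.7 / (2·tan(16.65°)) = 5.7 / 0.59813 ≈ 9.5298 mm.
Sensor diagonal = √(7.6² + 5.7²) = √90.2500 ≈ 9.5000 mm.
Diagonal AOV = 2·arctan(9.5000 / (2 × 9.5298)) = 2·arctan(0.49844) ≈ 52.9869°.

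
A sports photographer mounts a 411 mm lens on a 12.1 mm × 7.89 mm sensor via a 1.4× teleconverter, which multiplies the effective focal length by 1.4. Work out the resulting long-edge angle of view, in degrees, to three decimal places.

1.205°

Effective focal length f = 411 × 1.4 = 575.4 mm.
α = 2·arctan(12.1 / (2 × 575.4)) = 2·arctan(0.01051) ≈ 1.2048°.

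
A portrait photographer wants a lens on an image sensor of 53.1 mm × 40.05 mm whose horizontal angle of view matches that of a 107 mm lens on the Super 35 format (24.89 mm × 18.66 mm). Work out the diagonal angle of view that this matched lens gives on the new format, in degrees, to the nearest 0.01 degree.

16.58°

Equal horizontal AOV ⇒ f₂ = f₁ · 53.1/24.89 = 107 × 2.13339 ≈ 228.2724 mm.
Sensor diagonal = √(53.1² + 40.05²) = √4423.6125 ≈ 66.5102 mm.
Diagonal AOV on the new format = 2·arctan(66.5102 / (2 × 228.2724)) = 2·arctan(0.14568) ≈ 16.5773°.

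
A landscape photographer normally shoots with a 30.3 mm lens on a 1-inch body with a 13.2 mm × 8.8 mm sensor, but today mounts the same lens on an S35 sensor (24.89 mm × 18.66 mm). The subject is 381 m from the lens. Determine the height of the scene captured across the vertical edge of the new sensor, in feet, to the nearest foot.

The focal length stays 30.3 mm; the relevant sensor dimension is now h = 18.66 mm. Object distance dₒ = 381 m = 381000 mm.
Thin-lens field height W = h·(dₒ − f)/f = 18.66 × (381000 − 30.3)/30.3 ≈ 234616.984 mm = 234616.984/304.8 ft = 769.741 ft.

770 ft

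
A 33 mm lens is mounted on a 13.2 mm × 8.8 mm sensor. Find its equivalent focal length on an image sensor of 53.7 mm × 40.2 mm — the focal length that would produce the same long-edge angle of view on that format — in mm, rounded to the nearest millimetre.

Equal angle of view means equal width/f ratio, so f₂ = f₁ · (width₂/width₁) = 33 × 53.7/13.2.
f₂ = 33 × 4.06818 ≈ 134.250 mm.

134 mm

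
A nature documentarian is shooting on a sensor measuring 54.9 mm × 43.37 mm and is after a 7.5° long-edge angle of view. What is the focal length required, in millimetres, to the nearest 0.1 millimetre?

From α = 2·arctan(w/2f) we get f = w / (2·tan(α/2)).
With w = 54.9 mm and α/2 = 3.75°, tan(α/2) ≈ 0.06554, so f ≈ 54.9 / 0.13109 ≈ 418.8061 mm.

418.8 mm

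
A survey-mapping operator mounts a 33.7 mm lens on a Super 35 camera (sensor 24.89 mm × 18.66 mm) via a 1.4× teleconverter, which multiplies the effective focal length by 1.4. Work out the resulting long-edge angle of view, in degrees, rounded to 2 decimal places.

29.55°

Effective focal length f = 33.7 × 1.4 = 47.18 mm.
α = 2·arctan(24.89 / (2 × 47.18)) = 2·arctan(0.26378) ≈ 29.5535°.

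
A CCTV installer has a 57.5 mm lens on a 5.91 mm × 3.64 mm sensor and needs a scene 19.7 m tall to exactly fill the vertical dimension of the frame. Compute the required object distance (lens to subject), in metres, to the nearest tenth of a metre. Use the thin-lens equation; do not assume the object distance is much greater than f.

311.3 m

W: 19.7 m = 19700 mm.
Magnification m = h/W = dᵢ/dₒ; combined with 1/f = 1/dₒ + 1/dᵢ this gives dₒ = f·(1 + W/h).
dₒ = 57.5 mm × (1 + 19700/3.64) = 57.5 × 5413.0879 ≈ 311252.555 mm = 311.253 m.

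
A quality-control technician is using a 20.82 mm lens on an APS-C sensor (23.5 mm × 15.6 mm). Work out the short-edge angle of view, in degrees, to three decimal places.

Angle of view α = 2·arctan(h/2f) with h = 15.6 mm and f = 20.82 mm.
h/2f = 0.37464; arctan(0.37464) ≈ 20.5379°, so α ≈ 41.0759°.

41.076°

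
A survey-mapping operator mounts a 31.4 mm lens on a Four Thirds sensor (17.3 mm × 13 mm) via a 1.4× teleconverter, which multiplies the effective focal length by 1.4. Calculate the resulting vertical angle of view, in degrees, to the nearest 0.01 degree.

Effective focal length f = 31.4 × 1.4 = 43.96 mm.
α = 2·arctan(13 / (2 × 43.96)) = 2·arctan(0.14786) ≈ 16.8218°.

16.82°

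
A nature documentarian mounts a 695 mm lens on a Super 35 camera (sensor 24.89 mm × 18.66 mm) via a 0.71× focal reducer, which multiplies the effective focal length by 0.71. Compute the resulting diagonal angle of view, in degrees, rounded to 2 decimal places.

3.61°

Effective focal length f = 695 × 0.71 = 493.45 mm.
Sensor diagonal = √(24.89² + 18.66²) = √967.7077 ≈ 31.1080 mm.
α = 2·arctan(31.108 / (2 × 493.45)) = 2·arctan(0.03152) ≈ 3.6108°.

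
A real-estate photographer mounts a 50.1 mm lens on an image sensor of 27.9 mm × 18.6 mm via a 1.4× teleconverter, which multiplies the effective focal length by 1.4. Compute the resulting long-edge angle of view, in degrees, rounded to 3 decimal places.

Effective focal length f = 50.1 × 1.4 = 70.14 mm.
α = 2·arctan(27.9 / (2 × 70.14)) = 2·arctan(0.19889) ≈ 22.4973°.

22.497°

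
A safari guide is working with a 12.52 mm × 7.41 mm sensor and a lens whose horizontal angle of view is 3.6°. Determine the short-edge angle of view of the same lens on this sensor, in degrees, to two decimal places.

From the horizontal AOV: f = 12.52 / (2·tan(1.8°)) = 12.52 / 0.06285 ≈ 199.1964 mm.
Short-edge AOV = 2·arctan(7.41 / (2 × 199.1964)) = 2·arctan(0.01860) ≈ 2.1311°.

2.13°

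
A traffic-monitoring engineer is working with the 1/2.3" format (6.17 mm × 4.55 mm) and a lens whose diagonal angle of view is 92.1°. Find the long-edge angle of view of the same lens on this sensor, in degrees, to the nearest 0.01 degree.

Sensor diagonal = √(6.17² + 4.55²) = √58.7714 ≈ 7.6663 mm.
From the diagonal AOV: f = 7.6663 / (2·tan(46.05°)) = 7.6663 / 2.07468 ≈ 3.6951 mm.
Long-edge AOV = 2·arctan(6.17 / (2 × 3.6951)) = 2·arctan(0.83488) ≈ 79.7156°.

79.72°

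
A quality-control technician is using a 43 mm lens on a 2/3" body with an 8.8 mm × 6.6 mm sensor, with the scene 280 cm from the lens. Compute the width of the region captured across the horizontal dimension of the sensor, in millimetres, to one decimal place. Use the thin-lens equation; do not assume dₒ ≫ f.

564.2 mm

dₒ: 280 cm = 2800 mm.
Similar triangles through the lens centre give W/dₒ = w/dᵢ; with 1/f = 1/dₒ + 1/dᵢ this gives W = w·(dₒ − f)/f.
W = 8.8 mm × (2800 − 43) / 43 = 8.8 × 64.1163 ≈ 564.223 mm.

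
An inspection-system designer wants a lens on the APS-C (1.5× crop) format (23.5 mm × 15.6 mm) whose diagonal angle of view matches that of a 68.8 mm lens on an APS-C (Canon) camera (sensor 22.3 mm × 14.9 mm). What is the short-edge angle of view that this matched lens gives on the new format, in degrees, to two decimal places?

12.31°

Sensor diagonal = √(22.3² + 14.9²) = √719.3000 ≈ 26.8198 mm.
Sensor diagonal = √(23.5² + 15.6²) = √795.6100 ≈ 28.2066 mm.
Equal diagonal AOV ⇒ f₂ = f₁ · 28.2066/26.8198 = 68.8 × 1.05171 ≈ 72.3575 mm.
Short-edge AOV on the new format = 2·arctan(15.6 / (2 × 72.3575)) = 2·arctan(0.10780) ≈ 12.3052°.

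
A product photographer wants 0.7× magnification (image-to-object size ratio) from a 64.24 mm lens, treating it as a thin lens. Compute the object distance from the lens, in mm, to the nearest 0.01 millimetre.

156.01 mm

With m = dᵢ/dₒ and 1/f = 1/dₒ + 1/dᵢ, substituting dᵢ = m·dₒ gives 1/f = (1 + 1/m)/dₒ, hence dₒ = f·(1 + 1/m).
dₒ = 64.24 × (1 + 1/0.7) = 64.24 × 2.42857 ≈ 156.011 mm.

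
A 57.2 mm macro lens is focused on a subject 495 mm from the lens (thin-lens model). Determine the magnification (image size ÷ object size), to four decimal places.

Thin lens: 1/f = 1/dₒ + 1/dᵢ → 1/dᵢ = 1/57.2 − 1/495 = 0.0154623 mm⁻¹, so dᵢ ≈ 64.6734 mm.
Magnification m = dᵢ/dₒ = 64.6734/495 ≈ 0.13065.

0.1307×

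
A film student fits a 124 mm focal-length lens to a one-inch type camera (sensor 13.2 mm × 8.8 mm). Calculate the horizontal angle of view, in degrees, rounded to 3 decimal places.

Angle of view α = 2·arctan(w/2f) with w = 13.2 mm and f = 124 mm.
w/2f = 0.05323; arctan(0.05323) ≈ 3.0467°, so α ≈ 6.0935°.

6.093°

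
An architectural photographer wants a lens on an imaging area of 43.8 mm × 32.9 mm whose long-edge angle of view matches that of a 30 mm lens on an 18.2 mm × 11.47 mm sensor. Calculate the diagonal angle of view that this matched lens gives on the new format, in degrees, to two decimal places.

41.55°

Equal long-edge AOV ⇒ f₂ = f₁ · 43.8/18.2 = 30 × 2.40659 ≈ 72.1978 mm.
Sensor diagonal = √(43.8² + 32.9²) = √3000.8500 ≈ 54.7800 mm.
Diagonal AOV on the new format = 2·arctan(54.7800 / (2 × 72.1978)) = 2·arctan(0.37937) ≈ 41.5509°.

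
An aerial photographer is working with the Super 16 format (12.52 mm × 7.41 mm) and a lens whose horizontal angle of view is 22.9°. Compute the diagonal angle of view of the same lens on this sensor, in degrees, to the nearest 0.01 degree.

From the horizontal AOV: f = 12.52 / (2·tan(11.45°)) = 12.52 / 0.40509 ≈ 30.9069 mm.
Sensor diagonal = √(12.52² + 7.41²) = √211.6585 ≈ 14.5485 mm.
Diagonal AOV = 2·arctan(14.5485 / (2 × 30.9069)) = 2·arctan(0.23536) ≈ 26.4882°.

26.49°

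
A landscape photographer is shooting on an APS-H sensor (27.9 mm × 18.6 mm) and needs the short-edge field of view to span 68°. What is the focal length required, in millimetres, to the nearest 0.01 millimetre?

13.79 mm

From α = 2·arctan(h/2f) we get f = h / (2·tan(α/2)).
With h = 18.6 mm and α/2 = 34°, tan(α/2) ≈ 0.67451, so f ≈ 18.6 / 1.34902 ≈ 13.7878 mm.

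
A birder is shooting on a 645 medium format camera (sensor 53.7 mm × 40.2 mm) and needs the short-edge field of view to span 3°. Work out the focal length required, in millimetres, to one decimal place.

767.6 mm

From α = 2·arctan(h/2f) we get f = h / (2·tan(α/2)).
With h = 40.2 mm and α/2 = 1.5°, tan(α/2) ≈ 0.02619, so f ≈ 40.2 / 0.05237 ≈ 767.5880 mm.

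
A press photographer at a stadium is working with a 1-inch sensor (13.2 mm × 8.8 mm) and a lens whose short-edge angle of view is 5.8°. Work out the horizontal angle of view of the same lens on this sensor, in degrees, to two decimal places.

From the short-edge AOV: f = 8.8 / (2·tan(2.9°)) = 8.8 / 0.10132 ≈ 86.8573 mm.
Horizontal AOV = 2·arctan(13.2 / (2 × 86.8573)) = 2·arctan(0.07599) ≈ 8.6907°.

8.69°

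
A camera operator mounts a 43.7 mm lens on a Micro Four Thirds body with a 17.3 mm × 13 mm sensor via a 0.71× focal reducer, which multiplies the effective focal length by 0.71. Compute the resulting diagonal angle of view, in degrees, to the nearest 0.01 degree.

38.45°

Effective focal length f = 43.7 × 0.71 = 31.027 mm.
Sensor diagonal = √(17.3² + 13²) = √468.2900 ≈ 21.6400 mm.
α = 2·arctan(21.640 / (2 × 31.027)) = 2·arctan(0.34873) ≈ 38.4503°.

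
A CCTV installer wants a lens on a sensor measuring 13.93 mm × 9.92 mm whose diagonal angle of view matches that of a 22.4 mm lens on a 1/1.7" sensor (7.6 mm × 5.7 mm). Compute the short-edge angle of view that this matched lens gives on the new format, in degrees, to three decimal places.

Sensor diagonal = √(7.6² + 5.7²) = √90.2500 ≈ 9.5000 mm.
Sensor diagonal = √(13.93² + 9.92²) = √292.4513 ≈ 17.1012 mm.
Equal diagonal AOV ⇒ f₂ = f₁ · 17.1012/9.5000 = 22.4 × 1.80013 ≈ 40.3228 mm.
Short-edge AOV on the new format = 2·arctan(9.92 / (2 × 40.3228)) = 2·arctan(0.12301) ≈ 14.0251°.

14.025°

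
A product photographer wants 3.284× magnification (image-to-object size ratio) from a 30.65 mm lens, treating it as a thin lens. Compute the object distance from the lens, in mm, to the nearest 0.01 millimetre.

With m = dᵢ/dₒ and 1/f = 1/dₒ + 1/dᵢ, substituting dᵢ = m·dₒ gives 1/f = (1 + 1/m)/dₒ, hence dₒ = f·(1 + 1/m).
dₒ = 30.65 × (1 + 1/3.284) = 30.65 × 1.30451 ≈ 39.983 mm.

39.98 mm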